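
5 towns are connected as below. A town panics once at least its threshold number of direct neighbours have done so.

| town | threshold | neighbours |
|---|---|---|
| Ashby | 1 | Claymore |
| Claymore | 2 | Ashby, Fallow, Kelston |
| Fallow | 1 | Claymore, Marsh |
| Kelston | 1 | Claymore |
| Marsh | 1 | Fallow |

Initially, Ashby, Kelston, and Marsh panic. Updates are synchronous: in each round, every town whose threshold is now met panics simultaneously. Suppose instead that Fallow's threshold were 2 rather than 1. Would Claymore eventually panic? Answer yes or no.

With Fallow's threshold at 2:
Round 1 — Ashby, Kelston, Marsh panic (initial).
Round 2 — checking thresholds:
  Claymore: 2 of 3 neighbours ≥ 2, panics.
  Fallow: 1 of 2 neighbours < 2, not yet.
Round 3 — checking thresholds:
  Fallow: 2 of 2 neighbours ≥ 2, panics.
Round 4 — no new panics; cascade stops.

yes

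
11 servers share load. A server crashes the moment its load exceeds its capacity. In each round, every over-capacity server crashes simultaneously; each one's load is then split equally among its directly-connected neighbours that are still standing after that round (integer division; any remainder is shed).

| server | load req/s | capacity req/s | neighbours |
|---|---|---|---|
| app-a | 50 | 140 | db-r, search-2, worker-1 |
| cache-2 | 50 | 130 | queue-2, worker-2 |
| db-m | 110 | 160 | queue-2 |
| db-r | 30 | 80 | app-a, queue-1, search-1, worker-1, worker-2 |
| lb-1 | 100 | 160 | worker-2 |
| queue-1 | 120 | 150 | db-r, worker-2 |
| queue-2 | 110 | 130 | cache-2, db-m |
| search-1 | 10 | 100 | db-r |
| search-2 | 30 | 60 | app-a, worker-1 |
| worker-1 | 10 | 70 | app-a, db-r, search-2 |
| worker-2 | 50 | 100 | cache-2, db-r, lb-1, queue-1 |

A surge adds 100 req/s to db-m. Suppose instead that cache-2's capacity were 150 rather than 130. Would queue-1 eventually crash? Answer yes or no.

yes

With cache-2's capacity at 150:
Round 1 — db-m at 210 > 160. db-m crashes.
  db-m sheds 210 req/s to queue-2: 210 each.
    queue-2: 110+210 = 320 > 130
Round 2 — queue-2 crashes.
  queue-2 sheds 320 req/s to cache-2: 320 each.
    cache-2: 50+320 = 370 > 150
Round 3 — cache-2 crashes.
  cache-2 sheds 370 req/s to worker-2: 370 each.
    worker-2: 50+370 = 420 > 100
Round 4 — worker-2 crashes.
  worker-2 sheds 420 req/s to db-r, lb-1, queue-1: 140 each.
    db-r: 30+140 = 170 > 80
    lb-1: 100+140 = 240 > 160
    queue-1: 120+140 = 260 > 150
Round 5 — db-r, lb-1, queue-1 crash.
  db-r sheds 170 req/s to app-a, search-1, worker-1: 56 each (2 lost).
    app-a: 50+56 = 106 ≤ 140
    search-1: 10+56 = 66 ≤ 100
    worker-1: 10+56 = 66 ≤ 70
  lb-1 sheds 240 req/s: no online neighbours, lost.
  queue-1 sheds 260 req/s: no online neighbours, lost.
No further crashes.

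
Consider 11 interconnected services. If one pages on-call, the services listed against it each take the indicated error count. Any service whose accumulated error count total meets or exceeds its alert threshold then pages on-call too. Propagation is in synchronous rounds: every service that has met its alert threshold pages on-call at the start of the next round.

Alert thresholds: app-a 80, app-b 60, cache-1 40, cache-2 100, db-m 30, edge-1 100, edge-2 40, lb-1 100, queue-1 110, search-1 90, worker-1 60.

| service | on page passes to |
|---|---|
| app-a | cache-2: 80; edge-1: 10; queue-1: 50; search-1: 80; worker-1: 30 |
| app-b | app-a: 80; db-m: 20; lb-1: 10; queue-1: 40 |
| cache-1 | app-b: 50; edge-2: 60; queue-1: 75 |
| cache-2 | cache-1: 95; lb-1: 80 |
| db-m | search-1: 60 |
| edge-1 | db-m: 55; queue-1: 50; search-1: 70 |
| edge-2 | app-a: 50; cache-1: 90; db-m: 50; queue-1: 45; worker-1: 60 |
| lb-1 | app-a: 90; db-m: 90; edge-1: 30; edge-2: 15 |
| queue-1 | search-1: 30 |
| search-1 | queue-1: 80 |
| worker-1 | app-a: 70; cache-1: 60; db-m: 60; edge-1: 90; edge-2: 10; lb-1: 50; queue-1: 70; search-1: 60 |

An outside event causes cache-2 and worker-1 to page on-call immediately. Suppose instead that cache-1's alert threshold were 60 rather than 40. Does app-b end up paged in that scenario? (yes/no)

no

With cache-1's alert threshold at 60:
Round 1 — cache-2, worker-1 page on-call (initial).
  app-a: +70 → 70 < 80
  cache-1: +95+60 → 155 ≥ 60
  db-m: +60 → 60 ≥ 30
  edge-1: +90 → 90 < 100
  edge-2: +10 → 10 < 40
  lb-1: +80+50 → 130 ≥ 100
  queue-1: +70 → 70 < 110
  search-1: +60 → 60 < 90
Round 2 — cache-1, db-m, lb-1 page on-call.
  app-a: +90 → 160 ≥ 80
  app-b: +50 → 50 < 60
  edge-1: +30 → 120 ≥ 100
  edge-2: +60+15 → 85 ≥ 40
  queue-1: +75 → 145 ≥ 110
  search-1: +60 → 120 ≥ 90
Round 3 — app-a, edge-1, edge-2, queue-1, search-1 page on-call.
No further pages.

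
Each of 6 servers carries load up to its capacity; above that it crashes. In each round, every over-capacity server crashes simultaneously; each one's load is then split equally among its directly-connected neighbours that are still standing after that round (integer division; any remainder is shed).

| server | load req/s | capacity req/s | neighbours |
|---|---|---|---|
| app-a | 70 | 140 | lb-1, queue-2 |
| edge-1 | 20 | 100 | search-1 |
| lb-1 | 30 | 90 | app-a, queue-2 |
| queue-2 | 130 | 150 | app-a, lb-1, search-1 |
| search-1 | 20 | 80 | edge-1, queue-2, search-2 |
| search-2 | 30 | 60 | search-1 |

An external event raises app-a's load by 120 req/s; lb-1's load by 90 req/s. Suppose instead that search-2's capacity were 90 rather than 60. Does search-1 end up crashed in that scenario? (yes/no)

yes

With search-2's capacity at 90:
Round 1 — app-a at 190 > 140; lb-1 at 120 > 90. app-a, lb-1 crash.
  app-a sheds 190 req/s to queue-2: 190 each.
    queue-2: 130+190 = 320 > 150
  lb-1 sheds 120 req/s to queue-2: 120 each.
    queue-2: 320+120 = 440 > 150
Round 2 — queue-2 crashes.
  queue-2 sheds 440 req/s to search-1: 440 each.
    search-1: 20+440 = 460 > 80
Round 3 — search-1 crashes.
  search-1 sheds 460 req/s to edge-1, search-2: 230 each.
    edge-1: 20+230 = 250 > 100
    search-2: 30+230 = 260 > 90
Round 4 — edge-1, search-2 crash.
  edge-1 sheds 250 req/s: no online neighbours, lost.
  search-2 sheds 260 req/s: no online neighbours, lost.
No further crashes.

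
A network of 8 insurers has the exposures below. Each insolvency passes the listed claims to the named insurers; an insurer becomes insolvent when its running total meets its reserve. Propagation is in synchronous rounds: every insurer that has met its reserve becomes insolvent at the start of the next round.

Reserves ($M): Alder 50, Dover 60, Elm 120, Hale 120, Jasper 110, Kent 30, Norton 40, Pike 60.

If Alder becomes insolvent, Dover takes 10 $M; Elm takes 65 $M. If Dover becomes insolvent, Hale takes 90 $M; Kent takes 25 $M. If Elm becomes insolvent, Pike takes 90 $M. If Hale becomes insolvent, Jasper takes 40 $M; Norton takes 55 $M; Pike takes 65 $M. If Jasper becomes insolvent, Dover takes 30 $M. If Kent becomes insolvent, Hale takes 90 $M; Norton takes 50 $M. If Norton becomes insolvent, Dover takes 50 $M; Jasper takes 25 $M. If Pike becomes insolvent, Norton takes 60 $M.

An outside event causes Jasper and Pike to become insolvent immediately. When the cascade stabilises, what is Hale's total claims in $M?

90

Round 1 — Jasper, Pike become insolvent (initial).
  Dover: +30 → 30 < 60
  Norton: +60 → 60 ≥ 40
Round 2 — Norton becomes insolvent.
  Dover: +50 → 80 ≥ 60
Round 3 — Dover becomes insolvent.
  Hale: +90 → 90 < 120
  Kent: +25 → 25 < 30
No further insolvencies.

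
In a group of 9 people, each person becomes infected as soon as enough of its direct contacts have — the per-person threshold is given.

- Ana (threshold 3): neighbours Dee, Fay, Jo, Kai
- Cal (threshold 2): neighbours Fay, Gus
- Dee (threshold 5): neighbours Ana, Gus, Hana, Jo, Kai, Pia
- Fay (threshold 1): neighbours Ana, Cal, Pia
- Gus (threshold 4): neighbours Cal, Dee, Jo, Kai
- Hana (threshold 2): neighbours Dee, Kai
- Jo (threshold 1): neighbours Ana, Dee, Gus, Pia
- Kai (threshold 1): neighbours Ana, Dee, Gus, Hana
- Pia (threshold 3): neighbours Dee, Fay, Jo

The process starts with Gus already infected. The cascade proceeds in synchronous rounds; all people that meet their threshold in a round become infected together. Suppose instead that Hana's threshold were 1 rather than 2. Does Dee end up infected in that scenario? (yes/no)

no

With Hana's threshold at 1:
Round 1 — Gus becomes infected (initial).
Round 2 — checking thresholds:
  Cal: 1 of 2 neighbours < 2, holds.
  Dee: 1 of 6 neighbours < 5, holds.
  Jo: 1 of 4 neighbours ≥ 1, becomes infected.
  Kai: 1 of 4 neighbours ≥ 1, becomes infected.
Round 3 — checking thresholds:
  Ana: 2 of 4 neighbours < 3, holds.
  Cal: 1 of 2 neighbours < 2, holds.
  Dee: 3 of 6 neighbours < 5, holds.
  Hana: 1 of 2 neighbours ≥ 1, becomes infected.
  Pia: 1 of 3 neighbours < 3, holds.
Round 4 — no new infections; cascade stops.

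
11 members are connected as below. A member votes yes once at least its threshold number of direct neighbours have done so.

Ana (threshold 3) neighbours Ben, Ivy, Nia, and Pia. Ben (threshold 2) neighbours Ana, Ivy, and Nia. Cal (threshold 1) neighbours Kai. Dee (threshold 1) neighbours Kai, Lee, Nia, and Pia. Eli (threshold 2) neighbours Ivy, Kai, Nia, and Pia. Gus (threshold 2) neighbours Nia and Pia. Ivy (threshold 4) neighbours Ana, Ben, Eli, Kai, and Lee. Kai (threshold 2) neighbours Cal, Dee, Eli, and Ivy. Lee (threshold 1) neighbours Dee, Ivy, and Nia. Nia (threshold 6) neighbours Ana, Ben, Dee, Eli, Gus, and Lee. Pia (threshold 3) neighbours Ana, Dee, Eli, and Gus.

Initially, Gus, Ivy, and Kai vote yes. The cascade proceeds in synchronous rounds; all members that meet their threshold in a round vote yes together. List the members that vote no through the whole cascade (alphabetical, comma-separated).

Round 1 — Gus, Ivy, Kai vote yes (initial).
Round 2 — checking thresholds:
  Ana: 1 of 4 neighbours < 3, below threshold.
  Ben: 1 of 3 neighbours < 2, below threshold.
  Cal: 1 of 1 neighbours ≥ 1, votes yes.
  Dee: 1 of 4 neighbours ≥ 1, votes yes.
  Eli: 2 of 4 neighbours ≥ 2, votes yes.
  Lee: 1 of 3 neighbours ≥ 1, votes yes.
  Nia: 1 of 6 neighbours < 6, below threshold.
  Pia: 1 of 4 neighbours < 3, below threshold.
Round 3 — checking thresholds:
  Ana: 1 of 4 neighbours < 3, below threshold.
  Ben: 1 of 3 neighbours < 2, below threshold.
  Nia: 4 of 6 neighbours < 6, below threshold.
  Pia: 3 of 4 neighbours ≥ 3, votes yes.
Round 4 — no new yes votes; cascade stops.

Ana, Ben, Nia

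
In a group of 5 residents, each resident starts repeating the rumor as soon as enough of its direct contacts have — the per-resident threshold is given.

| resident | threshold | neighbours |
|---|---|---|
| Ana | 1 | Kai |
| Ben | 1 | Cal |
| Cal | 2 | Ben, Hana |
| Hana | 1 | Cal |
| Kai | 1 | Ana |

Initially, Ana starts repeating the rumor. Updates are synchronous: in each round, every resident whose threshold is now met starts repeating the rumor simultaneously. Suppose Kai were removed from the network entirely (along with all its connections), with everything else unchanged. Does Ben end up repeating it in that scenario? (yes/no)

no

With Kai removed:
Round 1 — Ana starts repeating the rumor (initial).
Round 2 — no new spreads; cascade stops.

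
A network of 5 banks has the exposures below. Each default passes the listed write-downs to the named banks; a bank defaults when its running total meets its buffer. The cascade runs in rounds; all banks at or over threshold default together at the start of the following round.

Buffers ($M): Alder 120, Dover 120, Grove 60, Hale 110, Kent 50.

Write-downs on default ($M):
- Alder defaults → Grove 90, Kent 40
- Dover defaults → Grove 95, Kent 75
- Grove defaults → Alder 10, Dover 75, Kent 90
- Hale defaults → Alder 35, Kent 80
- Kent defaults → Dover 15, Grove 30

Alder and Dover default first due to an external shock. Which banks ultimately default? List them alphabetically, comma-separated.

Alder, Dover, Grove, Kent

Round 1 — Alder, Dover default (initial).
  Grove: +90+95 → 185 ≥ 60
  Kent: +40+75 → 115 ≥ 50
Round 2 — Grove, Kent default.
No further defaults.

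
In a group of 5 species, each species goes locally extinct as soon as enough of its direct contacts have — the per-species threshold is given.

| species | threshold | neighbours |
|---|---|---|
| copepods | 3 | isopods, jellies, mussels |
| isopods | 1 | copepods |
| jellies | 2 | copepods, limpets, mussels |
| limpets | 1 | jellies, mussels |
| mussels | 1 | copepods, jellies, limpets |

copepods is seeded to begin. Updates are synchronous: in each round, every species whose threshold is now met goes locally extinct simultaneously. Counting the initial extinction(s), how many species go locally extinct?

5

Round 1 — copepods goes locally extinct (initial).
Round 2 — checking thresholds:
  isopods: 1 of 1 neighbours ≥ 1, goes locally extinct.
  jellies: 1 of 3 neighbours < 2, below threshold.
  mussels: 1 of 3 neighbours ≥ 1, goes locally extinct.
Round 3 — checking thresholds:
  jellies: 2 of 3 neighbours ≥ 2, goes locally extinct.
  limpets: 1 of 2 neighbours ≥ 1, goes locally extinct.
Round 4 — no new extinctions; cascade stops.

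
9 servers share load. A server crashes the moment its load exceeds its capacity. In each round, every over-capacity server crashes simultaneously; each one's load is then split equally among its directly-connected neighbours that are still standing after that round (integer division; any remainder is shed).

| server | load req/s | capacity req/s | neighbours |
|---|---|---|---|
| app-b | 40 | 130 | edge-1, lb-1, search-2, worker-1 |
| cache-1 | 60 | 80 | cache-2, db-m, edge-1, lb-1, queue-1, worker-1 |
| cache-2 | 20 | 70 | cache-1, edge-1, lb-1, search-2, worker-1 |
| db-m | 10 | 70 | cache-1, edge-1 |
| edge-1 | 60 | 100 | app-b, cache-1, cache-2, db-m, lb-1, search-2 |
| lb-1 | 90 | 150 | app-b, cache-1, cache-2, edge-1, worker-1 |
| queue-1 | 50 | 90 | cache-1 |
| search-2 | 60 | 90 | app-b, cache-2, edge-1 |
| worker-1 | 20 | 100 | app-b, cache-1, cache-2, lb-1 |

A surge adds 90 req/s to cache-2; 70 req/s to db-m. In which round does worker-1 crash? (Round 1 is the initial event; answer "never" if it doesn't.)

4

Round 1 — cache-2 at 110 > 70; db-m at 80 > 70. cache-2, db-m crash.
  cache-2 sheds 110 req/s to cache-1, edge-1, lb-1, search-2, worker-1: 22 each.
    cache-1: 60+22 = 82 > 80
    edge-1: 60+22 = 82 ≤ 100
    lb-1: 90+22 = 112 ≤ 150
    search-2: 60+22 = 82 ≤ 90
    worker-1: 20+22 = 42 ≤ 100
  db-m sheds 80 req/s to cache-1, edge-1: 40 each.
    cache-1: 82+40 = 122 > 80
    edge-1: 82+40 = 122 > 100
Round 2 — cache-1, edge-1 crash.
  cache-1 sheds 122 req/s to lb-1, queue-1, worker-1: 40 each (2 lost).
    lb-1: 112+40 = 152 > 150
    queue-1: 50+40 = 90 ≤ 90
    worker-1: 42+40 = 82 ≤ 100
  edge-1 sheds 122 req/s to app-b, lb-1, search-2: 40 each (2 lost).
    app-b: 40+40 = 80 ≤ 130
    lb-1: 152+40 = 192 > 150
    search-2: 82+40 = 122 > 90
Round 3 — lb-1, search-2 crash.
  lb-1 sheds 192 req/s to app-b, worker-1: 96 each.
    app-b: 80+96 = 176 > 130
    worker-1: 82+96 = 178 > 100
  search-2 sheds 122 req/s to app-b: 122 each.
    app-b: 176+122 = 298 > 130
Round 4 — app-b, worker-1 crash.
  app-b sheds 298 req/s: no online neighbours, lost.
  worker-1 sheds 178 req/s: no online neighbours, lost.
No further crashes.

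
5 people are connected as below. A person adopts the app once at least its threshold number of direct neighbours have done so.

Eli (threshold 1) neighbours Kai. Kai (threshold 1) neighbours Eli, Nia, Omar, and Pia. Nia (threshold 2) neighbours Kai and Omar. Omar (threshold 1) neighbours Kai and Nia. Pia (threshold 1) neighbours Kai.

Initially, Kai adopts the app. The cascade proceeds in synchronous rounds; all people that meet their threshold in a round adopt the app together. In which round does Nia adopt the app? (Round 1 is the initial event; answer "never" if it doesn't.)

Round 1 — Kai adopts the app (initial).
Round 2 — checking thresholds:
  Eli: 1 of 1 neighbours ≥ 1, adopts the app.
  Nia: 1 of 2 neighbours < 2, not yet.
  Omar: 1 of 2 neighbours ≥ 1, adopts the app.
  Pia: 1 of 1 neighbours ≥ 1, adopts the app.
Round 3 — checking thresholds:
  Nia: 2 of 2 neighbours ≥ 2, adopts the app.
Round 4 — no new adoptions; cascade stops.

3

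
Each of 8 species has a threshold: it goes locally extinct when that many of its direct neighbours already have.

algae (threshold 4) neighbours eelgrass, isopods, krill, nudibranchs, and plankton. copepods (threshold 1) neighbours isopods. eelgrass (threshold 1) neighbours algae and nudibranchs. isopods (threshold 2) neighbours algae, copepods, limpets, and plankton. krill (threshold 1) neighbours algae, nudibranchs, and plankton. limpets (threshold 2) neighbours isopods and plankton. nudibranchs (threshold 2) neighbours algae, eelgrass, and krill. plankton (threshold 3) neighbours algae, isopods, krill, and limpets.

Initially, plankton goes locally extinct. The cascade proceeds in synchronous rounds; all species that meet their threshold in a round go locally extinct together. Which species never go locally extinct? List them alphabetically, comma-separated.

Round 1 — plankton goes locally extinct (initial).
Round 2 — checking thresholds:
  algae: 1 of 5 neighbours < 4, holds.
  isopods: 1 of 4 neighbours < 2, holds.
  krill: 1 of 3 neighbours ≥ 1, goes locally extinct.
  limpets: 1 of 2 neighbours < 2, holds.
Round 3 — no new extinctions; cascade stops.

algae, copepods, eelgrass, isopods, limpets, nudibranchs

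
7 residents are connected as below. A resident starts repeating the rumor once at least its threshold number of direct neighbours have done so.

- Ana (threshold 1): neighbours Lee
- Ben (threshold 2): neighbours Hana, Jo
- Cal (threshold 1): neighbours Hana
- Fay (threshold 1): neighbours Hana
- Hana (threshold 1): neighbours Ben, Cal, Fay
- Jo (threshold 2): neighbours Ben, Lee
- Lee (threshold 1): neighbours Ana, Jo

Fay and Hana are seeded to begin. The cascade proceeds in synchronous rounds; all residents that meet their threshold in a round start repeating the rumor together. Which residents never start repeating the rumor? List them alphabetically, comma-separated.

Round 1 — Fay, Hana start repeating the rumor (initial).
Round 2 — checking thresholds:
  Ben: 1 of 2 neighbours < 2, holds.
  Cal: 1 of 1 neighbours ≥ 1, starts repeating the rumor.
Round 3 — no new spreads; cascade stops.

Ana, Ben, Jo, Lee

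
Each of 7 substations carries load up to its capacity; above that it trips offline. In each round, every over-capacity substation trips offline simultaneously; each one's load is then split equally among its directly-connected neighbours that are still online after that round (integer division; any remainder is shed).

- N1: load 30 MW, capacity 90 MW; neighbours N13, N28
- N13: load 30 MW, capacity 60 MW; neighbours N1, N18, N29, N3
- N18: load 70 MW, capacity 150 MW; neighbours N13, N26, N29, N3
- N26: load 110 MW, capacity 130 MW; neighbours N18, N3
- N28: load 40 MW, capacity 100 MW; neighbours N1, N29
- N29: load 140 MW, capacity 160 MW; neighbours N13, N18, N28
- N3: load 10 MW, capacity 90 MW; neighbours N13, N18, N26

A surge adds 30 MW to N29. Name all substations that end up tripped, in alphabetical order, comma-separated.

Round 1 — N29 at 170 > 160. N29 trips offline.
  N29 sheds 170 MW to N13, N18, N28: 56 each (2 lost).
    N13: 30+56 = 86 > 60
    N18: 70+56 = 126 ≤ 150
    N28: 40+56 = 96 ≤ 100
Round 2 — N13 trips offline.
  N13 sheds 86 MW to N1, N18, N3: 28 each (2 lost).
    N1: 30+28 = 58 ≤ 90
    N18: 126+28 = 154 > 150
    N3: 10+28 = 38 ≤ 90
Round 3 — N18 trips offline.
  N18 sheds 154 MW to N26, N3: 77 each.
    N26: 110+77 = 187 > 130
    N3: 38+77 = 115 > 90
Round 4 — N26, N3 trip offline.
  N26 sheds 187 MW: no online neighbours, lost.
  N3 sheds 115 MW: no online neighbours, lost.
No further trips.

N13, N18, N26, N29, N3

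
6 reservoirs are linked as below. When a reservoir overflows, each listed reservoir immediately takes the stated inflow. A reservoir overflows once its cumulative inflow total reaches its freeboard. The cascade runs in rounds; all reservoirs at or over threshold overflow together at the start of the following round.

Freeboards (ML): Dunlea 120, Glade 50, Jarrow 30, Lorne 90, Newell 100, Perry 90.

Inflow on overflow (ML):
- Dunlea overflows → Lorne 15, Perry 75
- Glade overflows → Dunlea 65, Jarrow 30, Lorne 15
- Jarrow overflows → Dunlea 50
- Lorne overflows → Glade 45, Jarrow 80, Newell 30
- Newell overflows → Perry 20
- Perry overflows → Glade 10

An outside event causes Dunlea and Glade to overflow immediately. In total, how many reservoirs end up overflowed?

Round 1 — Dunlea, Glade overflow (initial).
  Jarrow: +30 → 30 ≥ 30
  Lorne: +15+15 → 30 < 90
  Perry: +75 → 75 < 90
Round 2 — Jarrow overflows.
No further overflows.

3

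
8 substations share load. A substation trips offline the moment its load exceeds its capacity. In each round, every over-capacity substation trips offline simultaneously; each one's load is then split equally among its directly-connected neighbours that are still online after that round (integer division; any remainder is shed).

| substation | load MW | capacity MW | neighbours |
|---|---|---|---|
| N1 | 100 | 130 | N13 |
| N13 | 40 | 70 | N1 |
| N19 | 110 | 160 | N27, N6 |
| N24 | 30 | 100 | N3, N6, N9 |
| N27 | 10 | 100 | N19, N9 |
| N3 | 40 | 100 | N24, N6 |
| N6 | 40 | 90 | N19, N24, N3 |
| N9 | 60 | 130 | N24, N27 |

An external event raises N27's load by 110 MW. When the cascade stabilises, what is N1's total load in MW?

100

Round 1 — N27 at 120 > 100. N27 trips offline.
  N27 sheds 120 MW to N19, N9: 60 each.
    N19: 110+60 = 170 > 160
    N9: 60+60 = 120 ≤ 130
Round 2 — N19 trips offline.
  N19 sheds 170 MW to N6: 170 each.
    N6: 40+170 = 210 > 90
Round 3 — N6 trips offline.
  N6 sheds 210 MW to N24, N3: 105 each.
    N24: 30+105 = 135 > 100
    N3: 40+105 = 145 > 100
Round 4 — N24, N3 trip offline.
  N24 sheds 135 MW to N9: 135 each.
    N9: 120+135 = 255 > 130
  N3 sheds 145 MW: no online neighbours, lost.
Round 5 — N9 trips offline.
  N9 sheds 255 MW: no online neighbours, lost.
No further trips.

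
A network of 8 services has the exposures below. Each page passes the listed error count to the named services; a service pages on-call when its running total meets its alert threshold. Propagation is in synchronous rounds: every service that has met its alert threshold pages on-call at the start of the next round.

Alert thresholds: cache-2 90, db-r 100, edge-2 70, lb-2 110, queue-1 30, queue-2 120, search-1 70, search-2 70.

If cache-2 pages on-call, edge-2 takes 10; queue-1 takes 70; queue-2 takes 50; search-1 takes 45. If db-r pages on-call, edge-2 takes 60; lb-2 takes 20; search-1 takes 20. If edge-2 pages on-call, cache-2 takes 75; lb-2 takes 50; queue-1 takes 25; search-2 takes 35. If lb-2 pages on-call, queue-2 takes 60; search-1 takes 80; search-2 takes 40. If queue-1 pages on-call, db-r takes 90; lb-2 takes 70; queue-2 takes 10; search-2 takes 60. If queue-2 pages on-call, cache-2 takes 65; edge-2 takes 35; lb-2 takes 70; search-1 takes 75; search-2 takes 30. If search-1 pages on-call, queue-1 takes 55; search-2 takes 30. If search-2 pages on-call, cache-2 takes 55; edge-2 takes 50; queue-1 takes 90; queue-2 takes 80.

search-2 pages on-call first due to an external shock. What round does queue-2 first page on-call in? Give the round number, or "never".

never

Round 1 — search-2 pages on-call (initial).
  cache-2: +55 → 55 < 90
  edge-2: +50 → 50 < 70
  queue-1: +90 → 90 ≥ 30
  queue-2: +80 → 80 < 120
Round 2 — queue-1 pages on-call.
  db-r: +90 → 90 < 100
  lb-2: +70 → 70 < 110
  queue-2: +10 → 90 < 120
No further pages.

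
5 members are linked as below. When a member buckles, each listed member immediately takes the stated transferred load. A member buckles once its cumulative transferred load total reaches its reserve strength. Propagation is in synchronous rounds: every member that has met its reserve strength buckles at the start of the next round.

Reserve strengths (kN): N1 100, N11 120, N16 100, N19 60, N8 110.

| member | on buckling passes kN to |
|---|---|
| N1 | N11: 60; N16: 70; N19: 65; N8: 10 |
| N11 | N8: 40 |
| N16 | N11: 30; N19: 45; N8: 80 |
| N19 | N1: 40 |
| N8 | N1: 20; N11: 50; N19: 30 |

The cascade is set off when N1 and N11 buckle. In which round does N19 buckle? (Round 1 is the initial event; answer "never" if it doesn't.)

2

Round 1 — N1, N11 buckle (initial).
  N16: +70 → 70 < 100
  N19: +65 → 65 ≥ 60
  N8: +10+40 → 50 < 110
Round 2 — N19 buckles.
No further bucklings.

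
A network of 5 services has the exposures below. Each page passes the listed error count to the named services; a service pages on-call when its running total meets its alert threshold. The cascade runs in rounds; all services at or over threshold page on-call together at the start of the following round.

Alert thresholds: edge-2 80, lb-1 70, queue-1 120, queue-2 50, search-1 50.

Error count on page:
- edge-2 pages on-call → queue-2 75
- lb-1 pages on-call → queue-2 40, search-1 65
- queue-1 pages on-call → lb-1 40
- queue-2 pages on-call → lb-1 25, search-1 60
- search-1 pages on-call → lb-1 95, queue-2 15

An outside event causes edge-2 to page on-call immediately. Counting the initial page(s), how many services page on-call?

4

Round 1 — edge-2 pages on-call (initial).
  queue-2: +75 → 75 ≥ 50
Round 2 — queue-2 pages on-call.
  lb-1: +25 → 25 < 70
  search-1: +60 → 60 ≥ 50
Round 3 — search-1 pages on-call.
  lb-1: +95 → 120 ≥ 70
Round 4 — lb-1 pages on-call.
No further pages.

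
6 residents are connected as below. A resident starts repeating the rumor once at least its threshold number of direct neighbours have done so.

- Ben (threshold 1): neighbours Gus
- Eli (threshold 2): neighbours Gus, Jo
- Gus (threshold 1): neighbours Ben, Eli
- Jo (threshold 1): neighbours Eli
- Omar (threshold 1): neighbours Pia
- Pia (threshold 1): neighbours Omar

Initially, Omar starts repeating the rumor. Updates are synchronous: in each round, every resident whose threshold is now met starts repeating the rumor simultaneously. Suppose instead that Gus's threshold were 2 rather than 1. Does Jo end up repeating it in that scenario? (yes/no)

no

With Gus's threshold at 2:
Round 1 — Omar starts repeating the rumor (initial).
Round 2 — checking thresholds:
  Pia: 1 of 1 neighbours ≥ 1, starts repeating the rumor.
Round 3 — no new spreads; cascade stops.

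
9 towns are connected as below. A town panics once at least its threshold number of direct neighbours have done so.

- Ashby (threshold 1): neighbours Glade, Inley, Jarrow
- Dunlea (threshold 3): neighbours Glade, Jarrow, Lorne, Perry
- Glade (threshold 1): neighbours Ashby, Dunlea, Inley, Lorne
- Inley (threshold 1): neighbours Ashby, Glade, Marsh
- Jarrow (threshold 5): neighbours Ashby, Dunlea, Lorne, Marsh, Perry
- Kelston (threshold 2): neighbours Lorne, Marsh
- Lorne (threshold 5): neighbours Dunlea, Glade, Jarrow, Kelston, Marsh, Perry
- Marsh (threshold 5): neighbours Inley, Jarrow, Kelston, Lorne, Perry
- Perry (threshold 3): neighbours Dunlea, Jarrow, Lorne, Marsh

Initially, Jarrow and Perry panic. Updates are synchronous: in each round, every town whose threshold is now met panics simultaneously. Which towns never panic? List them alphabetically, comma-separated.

Kelston, Lorne, Marsh

Round 1 — Jarrow, Perry panic (initial).
Round 2 — checking thresholds:
  Ashby: 1 of 3 neighbours ≥ 1, panics.
  Dunlea: 2 of 4 neighbours < 3, below threshold.
  Lorne: 2 of 6 neighbours < 5, below threshold.
  Marsh: 2 of 5 neighbours < 5, below threshold.
Round 3 — checking thresholds:
  Dunlea: 2 of 4 neighbours < 3, below threshold.
  Glade: 1 of 4 neighbours ≥ 1, panics.
  Inley: 1 of 3 neighbours ≥ 1, panics.
  Lorne: 2 of 6 neighbours < 5, below threshold.
  Marsh: 2 of 5 neighbours < 5, below threshold.
Round 4 — checking thresholds:
  Dunlea: 3 of 4 neighbours ≥ 3, panics.
  Lorne: 3 of 6 neighbours < 5, below threshold.
  Marsh: 3 of 5 neighbours < 5, below threshold.
Round 5 — no new panics; cascade stops.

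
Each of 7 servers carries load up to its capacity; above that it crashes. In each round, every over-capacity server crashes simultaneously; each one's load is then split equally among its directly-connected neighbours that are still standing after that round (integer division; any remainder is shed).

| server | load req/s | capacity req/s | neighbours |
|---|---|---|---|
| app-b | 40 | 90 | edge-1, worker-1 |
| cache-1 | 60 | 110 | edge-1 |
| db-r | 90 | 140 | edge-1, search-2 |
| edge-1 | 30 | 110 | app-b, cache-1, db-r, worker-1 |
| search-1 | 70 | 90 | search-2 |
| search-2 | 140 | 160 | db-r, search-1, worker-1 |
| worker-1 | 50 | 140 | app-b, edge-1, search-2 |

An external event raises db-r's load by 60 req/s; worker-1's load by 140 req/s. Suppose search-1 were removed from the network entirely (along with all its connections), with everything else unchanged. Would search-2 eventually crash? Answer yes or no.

With search-1 removed:
Round 1 — db-r at 150 > 140; worker-1 at 190 > 140. db-r, worker-1 crash.
  db-r sheds 150 req/s to edge-1, search-2: 75 each.
    edge-1: 30+75 = 105 ≤ 110
    search-2: 140+75 = 215 > 160
  worker-1 sheds 190 req/s to app-b, edge-1, search-2: 63 each (1 lost).
    app-b: 40+63 = 103 > 90
    edge-1: 105+63 = 168 > 110
    search-2: 215+63 = 278 > 160
Round 2 — app-b, edge-1, search-2 crash.
  app-b sheds 103 req/s: no online neighbours, lost.
  edge-1 sheds 168 req/s to cache-1: 168 each.
    cache-1: 60+168 = 228 > 110
  search-2 sheds 278 req/s: no online neighbours, lost.
Round 3 — cache-1 crashes.
  cache-1 sheds 228 req/s: no online neighbours, lost.
No further crashes.

yes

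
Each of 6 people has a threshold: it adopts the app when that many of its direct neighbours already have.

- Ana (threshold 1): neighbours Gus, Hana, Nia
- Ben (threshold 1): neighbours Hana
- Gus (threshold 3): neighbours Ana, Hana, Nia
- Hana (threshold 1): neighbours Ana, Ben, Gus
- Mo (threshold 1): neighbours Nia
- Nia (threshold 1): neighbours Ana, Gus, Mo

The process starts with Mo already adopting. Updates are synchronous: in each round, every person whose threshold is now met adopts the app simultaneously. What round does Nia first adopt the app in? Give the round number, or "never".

2

Round 1 — Mo adopts the app (initial).
Round 2 — checking thresholds:
  Nia: 1 of 3 neighbours ≥ 1, adopts the app.
Round 3 — checking thresholds:
  Ana: 1 of 3 neighbours ≥ 1, adopts the app.
  Gus: 1 of 3 neighbours < 3, holds.
Round 4 — checking thresholds:
  Gus: 2 of 3 neighbours < 3, holds.
  Hana: 1 of 3 neighbours ≥ 1, adopts the app.
Round 5 — checking thresholds:
  Ben: 1 of 1 neighbours ≥ 1, adopts the app.
  Gus: 3 of 3 neighbours ≥ 3, adopts the app.
Round 6 — no new adoptions; cascade stops.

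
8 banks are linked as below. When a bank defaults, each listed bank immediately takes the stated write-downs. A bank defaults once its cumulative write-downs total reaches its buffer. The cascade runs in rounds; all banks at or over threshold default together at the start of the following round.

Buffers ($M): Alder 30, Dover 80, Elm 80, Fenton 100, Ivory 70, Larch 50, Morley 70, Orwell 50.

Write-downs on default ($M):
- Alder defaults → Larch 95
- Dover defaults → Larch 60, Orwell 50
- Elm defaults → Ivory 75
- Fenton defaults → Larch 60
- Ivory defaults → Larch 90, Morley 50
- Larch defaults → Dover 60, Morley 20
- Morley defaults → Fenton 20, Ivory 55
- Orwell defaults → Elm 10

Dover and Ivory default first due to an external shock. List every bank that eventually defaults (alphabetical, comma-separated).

Dover, Ivory, Larch, Morley, Orwell

Round 1 — Dover, Ivory default (initial).
  Larch: +60+90 → 150 ≥ 50
  Morley: +50 → 50 < 70
  Orwell: +50 → 50 ≥ 50
Round 2 — Larch, Orwell default.
  Elm: +10 → 10 < 80
  Morley: +20 → 70 ≥ 70
Round 3 — Morley defaults.
  Fenton: +20 → 20 < 100
No further defaults.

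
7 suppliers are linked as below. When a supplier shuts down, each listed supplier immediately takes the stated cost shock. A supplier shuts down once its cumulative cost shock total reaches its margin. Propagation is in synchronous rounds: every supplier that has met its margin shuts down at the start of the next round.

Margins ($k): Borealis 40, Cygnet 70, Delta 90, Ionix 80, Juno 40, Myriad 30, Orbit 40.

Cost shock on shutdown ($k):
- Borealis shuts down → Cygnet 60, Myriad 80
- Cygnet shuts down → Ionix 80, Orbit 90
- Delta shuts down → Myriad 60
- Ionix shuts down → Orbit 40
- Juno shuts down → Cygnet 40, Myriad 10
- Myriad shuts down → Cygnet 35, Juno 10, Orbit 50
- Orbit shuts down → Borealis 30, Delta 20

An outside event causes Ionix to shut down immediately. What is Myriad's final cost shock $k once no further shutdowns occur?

Round 1 — Ionix shuts down (initial).
  Orbit: +40 → 40 ≥ 40
Round 2 — Orbit shuts down.
  Borealis: +30 → 30 < 40
  Delta: +20 → 20 < 90
No further shutdowns.

0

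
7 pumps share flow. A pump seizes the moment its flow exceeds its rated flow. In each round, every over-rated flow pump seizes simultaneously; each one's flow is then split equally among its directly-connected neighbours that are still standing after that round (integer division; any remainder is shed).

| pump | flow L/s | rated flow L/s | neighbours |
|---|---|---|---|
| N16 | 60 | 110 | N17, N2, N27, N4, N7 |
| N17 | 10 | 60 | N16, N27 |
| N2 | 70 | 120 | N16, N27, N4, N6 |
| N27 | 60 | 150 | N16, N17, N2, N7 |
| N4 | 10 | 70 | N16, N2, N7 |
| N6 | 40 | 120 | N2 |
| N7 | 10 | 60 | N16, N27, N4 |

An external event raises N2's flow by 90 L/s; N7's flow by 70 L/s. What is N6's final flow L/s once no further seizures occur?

80

Round 1 — N2 at 160 > 120; N7 at 80 > 60. N2, N7 seize.
  N2 sheds 160 L/s to N16, N27, N4, N6: 40 each.
    N16: 60+40 = 100 ≤ 110
    N27: 60+40 = 100 ≤ 150
    N4: 10+40 = 50 ≤ 70
    N6: 40+40 = 80 ≤ 120
  N7 sheds 80 L/s to N16, N27, N4: 26 each (2 lost).
    N16: 100+26 = 126 > 110
    N27: 100+26 = 126 ≤ 150
    N4: 50+26 = 76 > 70
Round 2 — N16, N4 seize.
  N16 sheds 126 L/s to N17, N27: 63 each.
    N17: 10+63 = 73 > 60
    N27: 126+63 = 189 > 150
  N4 sheds 76 L/s: no online neighbours, lost.
Round 3 — N17, N27 seize.
  N17 sheds 73 L/s: no online neighbours, lost.
  N27 sheds 189 L/s: no online neighbours, lost.
No further seizures.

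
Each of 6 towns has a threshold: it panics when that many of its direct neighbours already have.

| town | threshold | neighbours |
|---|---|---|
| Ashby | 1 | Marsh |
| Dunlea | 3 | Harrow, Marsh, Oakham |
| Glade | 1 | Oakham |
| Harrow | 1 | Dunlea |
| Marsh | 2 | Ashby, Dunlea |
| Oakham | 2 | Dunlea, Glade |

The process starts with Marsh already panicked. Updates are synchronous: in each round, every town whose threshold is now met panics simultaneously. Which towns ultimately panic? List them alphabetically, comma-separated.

Ashby, Marsh

Round 1 — Marsh panics (initial).
Round 2 — checking thresholds:
  Ashby: 1 of 1 neighbours ≥ 1, panics.
  Dunlea: 1 of 3 neighbours < 3, not yet.
Round 3 — no new panics; cascade stops.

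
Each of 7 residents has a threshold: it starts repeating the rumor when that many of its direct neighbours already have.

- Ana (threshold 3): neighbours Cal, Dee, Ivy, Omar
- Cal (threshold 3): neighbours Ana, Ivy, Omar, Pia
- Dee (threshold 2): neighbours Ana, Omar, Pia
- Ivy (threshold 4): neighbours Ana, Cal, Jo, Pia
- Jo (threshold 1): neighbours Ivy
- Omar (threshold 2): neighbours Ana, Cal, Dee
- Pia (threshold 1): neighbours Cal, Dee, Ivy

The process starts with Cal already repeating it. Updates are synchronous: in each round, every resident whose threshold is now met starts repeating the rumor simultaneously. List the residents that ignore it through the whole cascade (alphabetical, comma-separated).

Round 1 — Cal starts repeating the rumor (initial).
Round 2 — checking thresholds:
  Ana: 1 of 4 neighbours < 3, holds.
  Ivy: 1 of 4 neighbours < 4, holds.
  Omar: 1 of 3 neighbours < 2, holds.
  Pia: 1 of 3 neighbours ≥ 1, starts repeating the rumor.
Round 3 — no new spreads; cascade stops.

Ana, Dee, Ivy, Jo, Omar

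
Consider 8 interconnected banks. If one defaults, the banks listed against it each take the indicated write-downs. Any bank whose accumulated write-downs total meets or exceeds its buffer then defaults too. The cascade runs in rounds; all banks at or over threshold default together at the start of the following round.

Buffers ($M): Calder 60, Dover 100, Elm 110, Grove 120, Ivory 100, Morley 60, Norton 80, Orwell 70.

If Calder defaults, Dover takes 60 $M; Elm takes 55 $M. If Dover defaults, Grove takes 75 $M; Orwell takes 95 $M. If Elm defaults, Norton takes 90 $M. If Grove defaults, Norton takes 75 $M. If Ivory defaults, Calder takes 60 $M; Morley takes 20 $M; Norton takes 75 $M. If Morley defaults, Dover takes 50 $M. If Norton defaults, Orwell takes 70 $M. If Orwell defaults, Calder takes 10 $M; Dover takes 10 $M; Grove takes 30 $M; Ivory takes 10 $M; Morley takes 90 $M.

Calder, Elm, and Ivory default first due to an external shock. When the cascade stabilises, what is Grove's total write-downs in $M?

105

Round 1 — Calder, Elm, Ivory default (initial).
  Dover: +60 → 60 < 100
  Morley: +20 → 20 < 60
  Norton: +90+75 → 165 ≥ 80
Round 2 — Norton defaults.
  Orwell: +70 → 70 ≥ 70
Round 3 — Orwell defaults.
  Dover: +10 → 70 < 100
  Grove: +30 → 30 < 120
  Morley: +90 → 110 ≥ 60
Round 4 — Morley defaults.
  Dover: +50 → 120 ≥ 100
Round 5 — Dover defaults.
  Grove: +75 → 105 < 120
No further defaults.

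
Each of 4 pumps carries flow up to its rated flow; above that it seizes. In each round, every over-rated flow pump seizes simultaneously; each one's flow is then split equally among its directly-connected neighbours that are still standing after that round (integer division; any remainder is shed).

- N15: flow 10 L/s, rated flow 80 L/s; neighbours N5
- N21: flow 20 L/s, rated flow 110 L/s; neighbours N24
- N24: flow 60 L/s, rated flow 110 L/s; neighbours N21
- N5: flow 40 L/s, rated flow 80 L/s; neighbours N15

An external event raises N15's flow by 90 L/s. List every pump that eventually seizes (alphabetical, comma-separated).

Round 1 — N15 at 100 > 80. N15 seizes.
  N15 sheds 100 L/s to N5: 100 each.
    N5: 40+100 = 140 > 80
Round 2 — N5 seizes.
  N5 sheds 140 L/s: no online neighbours, lost.
No further seizures.

N15, N5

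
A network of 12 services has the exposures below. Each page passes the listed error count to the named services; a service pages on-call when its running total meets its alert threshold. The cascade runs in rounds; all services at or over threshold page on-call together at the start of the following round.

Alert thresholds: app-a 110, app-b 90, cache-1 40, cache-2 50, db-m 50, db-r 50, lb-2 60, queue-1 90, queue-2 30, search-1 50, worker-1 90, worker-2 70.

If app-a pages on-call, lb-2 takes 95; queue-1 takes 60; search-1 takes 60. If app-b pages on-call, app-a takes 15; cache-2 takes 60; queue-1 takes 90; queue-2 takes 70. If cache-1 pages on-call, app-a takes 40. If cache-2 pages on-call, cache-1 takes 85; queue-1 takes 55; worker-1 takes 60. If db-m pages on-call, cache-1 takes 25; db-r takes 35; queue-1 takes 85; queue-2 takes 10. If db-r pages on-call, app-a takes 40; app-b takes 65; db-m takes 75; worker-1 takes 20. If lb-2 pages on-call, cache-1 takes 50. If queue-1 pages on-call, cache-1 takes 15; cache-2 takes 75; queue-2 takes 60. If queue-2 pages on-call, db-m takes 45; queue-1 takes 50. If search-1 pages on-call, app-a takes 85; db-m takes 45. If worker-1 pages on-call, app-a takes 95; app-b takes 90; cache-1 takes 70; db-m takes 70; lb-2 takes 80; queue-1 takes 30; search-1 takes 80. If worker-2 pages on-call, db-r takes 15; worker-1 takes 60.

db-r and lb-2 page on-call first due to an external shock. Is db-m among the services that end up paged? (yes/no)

yes

Round 1 — db-r, lb-2 page on-call (initial).
  app-a: +40 → 40 < 110
  app-b: +65 → 65 < 90
  cache-1: +50 → 50 ≥ 40
  db-m: +75 → 75 ≥ 50
  worker-1: +20 → 20 < 90
Round 2 — cache-1, db-m page on-call.
  app-a: +40 → 80 < 110
  queue-1: +85 → 85 < 90
  queue-2: +10 → 10 < 30
No further pages.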